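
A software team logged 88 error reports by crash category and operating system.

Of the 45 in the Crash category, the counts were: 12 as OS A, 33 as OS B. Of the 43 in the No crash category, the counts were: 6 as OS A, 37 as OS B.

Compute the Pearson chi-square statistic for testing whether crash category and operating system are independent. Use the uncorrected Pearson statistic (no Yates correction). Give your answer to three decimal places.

Row totals: 45, 43. Column totals: 18, 70. Grand total N = 88.
Expected counts (row total × column total / N):
  Crash, OS A: 45×18/88 = 9.20455
  Crash, OS B: 45×70/88 = 35.79545
  No crash, OS A: 43×18/88 = 8.79545
  No crash, OS B: 43×70/88 = 34.20455
Contributions (O − E)²/E:
  (12 − 9.20455)²/9.20455 = 0.8490
  (33 − 35.79545)²/35.79545 = 0.2183
  (6 − 8.79545)²/8.79545 = 0.8885
  (37 − 34.20455)²/34.20455 = 0.2285
χ² = 0.8490 + 0.2183 + 0.8885 + 0.2285 = 2.184

2.184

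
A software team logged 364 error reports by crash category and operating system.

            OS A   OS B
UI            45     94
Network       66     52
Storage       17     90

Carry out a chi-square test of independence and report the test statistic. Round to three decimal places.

Row totals: 139, 118, 107. Column totals: 128, 236. Grand total N = 364.
Expected counts (row total × column total / N):
  UI, OS A: 139×128/364 = 48.8791
  UI, OS B: 139×236/364 = 90.1209
  Network, OS A: 118×128/364 = 41.4945
  Network, OS B: 118×236/364 = 76.5055
  Storage, OS A: 107×128/364 = 37.6264
  Storage, OS B: 107×236/364 = 69.3736
Contributions (O − E)²/E:
  (45 − 48.8791)²/48.8791 = 0.3078
  (94 − 90.1209)²/90.1209 = 0.1670
  (66 − 41.4945)²/41.4945 = 14.4723
  (52 − 76.5055)²/76.5055 = 7.8494
  (17 − 37.6264)²/37.6264 = 11.3072
  (90 − 69.3736)²/69.3736 = 6.1327
χ² = 0.3078 + 0.1670 + 14.4723 + 7.8494 + 11.3072 + 6.1327 = 40.236

40.236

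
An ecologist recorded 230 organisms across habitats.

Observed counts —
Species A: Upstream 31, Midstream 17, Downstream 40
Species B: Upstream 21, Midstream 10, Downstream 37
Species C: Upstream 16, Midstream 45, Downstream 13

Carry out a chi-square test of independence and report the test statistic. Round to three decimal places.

46.928

Row totals: 88, 68, 74. Column totals: 68, 72, 90. Grand total N = 230.
Expected counts (row total × column total / N):
  Species A, Upstream: 88×68/230 = 26.0174
  Species A, Midstream: 88×72/230 = 27.5478
  Species A, Downstream: 88×90/230 = 34.4348
  Species B, Upstream: 68×68/230 = 20.1043
  Species B, Midstream: 68×72/230 = 21.2870
  Species B, Downstream: 68×90/230 = 26.6087
  Species C, Upstream: 74×68/230 = 21.8783
  Species C, Midstream: 74×72/230 = 23.1652
  Species C, Downstream: 74×90/230 = 28.9565
Contributions (O − E)²/E:
  (31 − 26.0174)²/26.0174 = 0.9542
  (17 − 27.5478)²/27.5478 = 4.0387
  (40 − 34.4348)²/34.4348 = 0.8994
  (21 − 20.1043)²/20.1043 = 0.0399
  (10 − 21.2870)²/21.2870 = 5.9847
  (37 − 26.6087)²/26.6087 = 4.0580
  (16 − 21.8783)²/21.8783 = 1.5794
  (45 − 23.1652)²/23.1652 = 20.5808
  (13 − 28.9565)²/28.9565 = 8.7928
χ² = 0.9542 + 4.0387 + 0.8994 + 0.0399 + 5.9847 + 4.0580 + 1.5794 + 20.5808 + 8.7928 = 46.928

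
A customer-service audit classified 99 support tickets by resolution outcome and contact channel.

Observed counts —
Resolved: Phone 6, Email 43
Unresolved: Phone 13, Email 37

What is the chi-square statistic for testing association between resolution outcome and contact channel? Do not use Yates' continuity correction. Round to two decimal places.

3.02

Row totals: 49, 50. Column totals: 19, 80. Grand total N = 99.
Expected counts (row total × column total / N):
  Resolved, Phone: 49×19/99 = 9.404
  Resolved, Email: 49×80/99 = 39.596
  Unresolved, Phone: 50×19/99 = 9.596
  Unresolved, Email: 50×80/99 = 40.404
Contributions (O − E)²/E:
  (6 − 9.404)²/9.404 = 1.2322
  (43 − 39.596)²/39.596 = 0.2926
  (13 − 9.596)²/9.596 = 1.2075
  (37 − 40.404)²/40.404 = 0.2868
χ² = 1.2322 + 0.2926 + 1.2075 + 0.2868 = 3.02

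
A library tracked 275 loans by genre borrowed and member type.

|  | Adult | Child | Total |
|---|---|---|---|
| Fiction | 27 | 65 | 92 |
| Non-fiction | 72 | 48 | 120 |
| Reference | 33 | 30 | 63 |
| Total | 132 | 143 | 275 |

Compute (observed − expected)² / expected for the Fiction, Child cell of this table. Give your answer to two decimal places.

Row total (Fiction) = 92; column total (Child) = 143; N = 275.
Expected count E = 92 × 143 / 275 = 47.840.
Contribution = (O − E)²/E = (65 − 47.840)² / 47.840 = 6.16.

6.16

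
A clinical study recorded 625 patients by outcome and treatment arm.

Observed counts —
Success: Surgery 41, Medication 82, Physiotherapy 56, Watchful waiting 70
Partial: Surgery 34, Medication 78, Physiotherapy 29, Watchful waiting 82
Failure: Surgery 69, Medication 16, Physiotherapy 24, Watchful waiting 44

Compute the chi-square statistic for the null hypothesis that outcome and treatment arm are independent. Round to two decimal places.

Row totals: 249, 223, 153. Column totals: 144, 176, 109, 196. Grand total N = 625.
Expected counts (row total × column total / N):
  Success, Surgery: 249×144/625 = 57.370
  Success, Medication: 249×176/625 = 70.118
  Success, Physiotherapy: 249×109/625 = 43.426
  Success, Watchful waiting: 249×196/625 = 78.086
  Partial, Surgery: 223×144/625 = 51.379
  Partial, Medication: 223×176/625 = 62.797
  Partial, Physiotherapy: 223×109/625 = 38.891
  Partial, Watchful waiting: 223×196/625 = 69.933
  Failure, Surgery: 153×144/625 = 35.251
  Failure, Medication: 153×176/625 = 43.085
  Failure, Physiotherapy: 153×109/625 = 26.683
  Failure, Watchful waiting: 153×196/625 = 47.981
Contributions (O − E)²/E:
  (41 − 57.370)²/57.370 = 4.6710
  (82 − 70.118)²/70.118 = 2.0135
  (56 − 43.426)²/43.426 = 3.6408
  (70 − 78.086)²/78.086 = 0.8373
  (34 − 51.379)²/51.379 = 5.8785
  (78 − 62.797)²/62.797 = 3.6806
  (29 − 38.891)²/38.891 = 2.5155
  (82 − 69.933)²/69.933 = 2.0822
  (69 − 35.251)²/35.251 = 32.3110
  (16 − 43.085)²/43.085 = 17.0267
  (24 − 26.683)²/26.683 = 0.2698
  (44 − 47.981)²/47.981 = 0.3303
χ² = 4.6710 + 2.0135 + 3.6408 + 0.8373 + 5.8785 + 3.6806 + 2.5155 + 2.0822 + 32.3110 + 17.0267 + 0.2698 + 0.3303 = 75.26

75.26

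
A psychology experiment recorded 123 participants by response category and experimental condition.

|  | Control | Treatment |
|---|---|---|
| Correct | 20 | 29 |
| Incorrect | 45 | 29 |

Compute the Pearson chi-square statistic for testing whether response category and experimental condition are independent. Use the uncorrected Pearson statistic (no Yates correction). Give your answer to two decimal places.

Row totals: 49, 74. Column totals: 65, 58. Grand total N = 123.
Expected counts (row total × column total / N):
  Correct, Control: 49×65/123 = 25.894
  Correct, Treatment: 49×58/123 = 23.106
  Incorrect, Control: 74×65/123 = 39.106
  Incorrect, Treatment: 74×58/123 = 34.894
Contributions (O − E)²/E:
  (20 − 25.894)²/25.894 = 1.3416
  (29 − 23.106)²/23.106 = 1.5035
  (45 − 39.106)²/39.106 = 0.8883
  (29 − 34.894)²/34.894 = 0.9956
χ² = 1.3416 + 1.5035 + 0.8883 + 0.9956 = 4.73

4.73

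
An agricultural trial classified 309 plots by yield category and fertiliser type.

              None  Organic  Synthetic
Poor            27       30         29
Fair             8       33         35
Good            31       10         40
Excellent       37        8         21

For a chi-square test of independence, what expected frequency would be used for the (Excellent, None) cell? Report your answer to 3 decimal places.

Row total (Excellent) = 66; column total (None) = 103; grand total N = 309.
Expected count = (row total × column total) / N = 66 × 103 / 309 = 22.000.

22.000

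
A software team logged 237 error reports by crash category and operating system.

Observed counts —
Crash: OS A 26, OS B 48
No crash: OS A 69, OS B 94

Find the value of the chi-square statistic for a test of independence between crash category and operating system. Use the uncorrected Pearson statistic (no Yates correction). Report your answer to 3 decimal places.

Row totals: 74, 163. Column totals: 95, 142. Grand total N = 237.
Expected counts (row total × column total / N):
  Crash, OS A: 74×95/237 = 29.6624
  Crash, OS B: 74×142/237 = 44.3376
  No crash, OS A: 163×95/237 = 65.3376
  No crash, OS B: 163×142/237 = 97.6624
Contributions (O − E)²/E:
  (26 − 29.6624)²/29.6624 = 0.4522
  (48 − 44.3376)²/44.3376 = 0.3025
  (69 − 65.3376)²/65.3376 = 0.2053
  (94 − 97.6624)²/97.6624 = 0.1373
χ² = 0.4522 + 0.3025 + 0.2053 + 0.1373 = 1.097

1.097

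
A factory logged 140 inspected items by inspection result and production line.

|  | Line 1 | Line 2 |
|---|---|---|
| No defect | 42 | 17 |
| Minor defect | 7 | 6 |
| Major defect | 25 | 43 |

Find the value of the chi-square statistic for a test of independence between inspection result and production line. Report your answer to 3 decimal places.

Row totals: 59, 13, 68. Column totals: 74, 66. Grand total N = 140.
Expected counts (row total × column total / N):
  No defect, Line 1: 59×74/140 = 31.1857
  No defect, Line 2: 59×66/140 = 27.8143
  Minor defect, Line 1: 13×74/140 = 6.8714
  Minor defect, Line 2: 13×66/140 = 6.1286
  Major defect, Line 1: 68×74/140 = 35.9429
  Major defect, Line 2: 68×66/140 = 32.0571
Contributions (O − E)²/E:
  (42 − 31.1857)²/31.1857 = 3.7501
  (17 − 27.8143)²/27.8143 = 4.2046
  (7 − 6.8714)²/6.8714 = 0.0024
  (6 − 6.1286)²/6.1286 = 0.0027
  (25 − 35.9429)²/35.9429 = 3.3316
  (43 − 32.0571)²/32.0571 = 3.7354
χ² = 3.7501 + 4.2046 + 0.0024 + 0.0027 + 3.3316 + 3.7354 = 15.027

15.027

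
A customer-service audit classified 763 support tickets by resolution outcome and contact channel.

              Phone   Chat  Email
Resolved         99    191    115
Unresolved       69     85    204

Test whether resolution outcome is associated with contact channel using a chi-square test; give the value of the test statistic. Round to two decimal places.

68.26

Row totals: 405, 358. Column totals: 168, 276, 319. Grand total N = 763.
Expected counts (row total × column total / N):
  Resolved, Phone: 405×168/763 = 89.174
  Resolved, Chat: 405×276/763 = 146.501
  Resolved, Email: 405×319/763 = 169.325
  Unresolved, Phone: 358×168/763 = 78.826
  Unresolved, Chat: 358×276/763 = 129.499
  Unresolved, Email: 358×319/763 = 149.675
Contributions (O − E)²/E:
  (99 − 89.174)²/89.174 = 1.0827
  (191 − 146.501)²/146.501 = 13.5164
  (115 − 169.325)²/169.325 = 17.4292
  (69 − 78.826)²/78.826 = 1.2249
  (85 − 129.499)²/129.499 = 15.2909
  (204 − 149.675)²/149.675 = 19.7174
χ² = 1.0827 + 13.5164 + 17.4292 + 1.2249 + 15.2909 + 19.7174 = 68.26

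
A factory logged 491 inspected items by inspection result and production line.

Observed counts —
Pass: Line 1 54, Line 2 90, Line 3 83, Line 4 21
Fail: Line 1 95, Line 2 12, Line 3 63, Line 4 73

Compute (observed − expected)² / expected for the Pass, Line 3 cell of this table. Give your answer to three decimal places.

Row total (Pass) = 248; column total (Line 3) = 146; N = 491.
Expected count E = 248 × 146 / 491 = 73.7434.
Contribution = (O − E)²/E = (83 − 73.7434)² / 73.7434 = 1.162.

1.162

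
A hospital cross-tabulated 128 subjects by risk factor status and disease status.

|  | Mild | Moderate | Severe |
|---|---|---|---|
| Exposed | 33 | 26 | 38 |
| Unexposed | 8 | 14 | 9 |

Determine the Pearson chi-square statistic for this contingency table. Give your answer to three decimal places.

Row totals: 97, 31. Column totals: 41, 40, 47. Grand total N = 128.
Expected counts (row total × column total / N):
  Exposed, Mild: 97×41/128 = 31.0703
  Exposed, Moderate: 97×40/128 = 30.3125
  Exposed, Severe: 97×47/128 = 35.6172
  Unexposed, Mild: 31×41/128 = 9.9297
  Unexposed, Moderate: 31×40/128 = 9.6875
  Unexposed, Severe: 31×47/128 = 11.3828
Contributions (O − E)²/E:
  (33 − 31.0703)²/31.0703 = 0.1198
  (26 − 30.3125)²/30.3125 = 0.6135
  (38 − 35.6172)²/35.6172 = 0.1594
  (8 − 9.9297)²/9.9297 = 0.3750
  (14 − 9.6875)²/9.6875 = 1.9198
  (9 − 11.3828)²/11.3828 = 0.4988
χ² = 0.1198 + 0.6135 + 0.1594 + 0.3750 + 1.9198 + 0.4988 = 3.686

3.686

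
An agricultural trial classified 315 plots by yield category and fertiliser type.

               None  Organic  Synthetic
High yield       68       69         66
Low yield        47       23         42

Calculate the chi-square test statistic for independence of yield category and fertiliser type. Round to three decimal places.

6.415

Row totals: 203, 112. Column totals: 115, 92, 108. Grand total N = 315.
Expected counts (row total × column total / N):
  High yield, None: 203×115/315 = 74.1111
  High yield, Organic: 203×92/315 = 59.2889
  High yield, Synthetic: 203×108/315 = 69.6000
  Low yield, None: 112×115/315 = 40.8889
  Low yield, Organic: 112×92/315 = 32.7111
  Low yield, Synthetic: 112×108/315 = 38.4000
Contributions (O − E)²/E:
  (68 − 74.1111)²/74.1111 = 0.5039
  (69 − 59.2889)²/59.2889 = 1.5906
  (66 − 69.6000)²/69.6000 = 0.1862
  (47 − 40.8889)²/40.8889 = 0.9133
  (23 − 32.7111)²/32.7111 = 2.8830
  (42 − 38.4000)²/38.4000 = 0.3375
χ² = 0.5039 + 1.5906 + 0.1862 + 0.9133 + 2.8830 + 0.3375 = 6.415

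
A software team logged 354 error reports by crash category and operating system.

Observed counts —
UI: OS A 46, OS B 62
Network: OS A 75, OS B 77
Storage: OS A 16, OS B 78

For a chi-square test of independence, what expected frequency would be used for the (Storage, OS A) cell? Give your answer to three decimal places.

Row total (Storage) = 94; column total (OS A) = 137; grand total N = 354.
Expected count = (row total × column total) / N = 94 × 137 / 354 = 36.379.

36.379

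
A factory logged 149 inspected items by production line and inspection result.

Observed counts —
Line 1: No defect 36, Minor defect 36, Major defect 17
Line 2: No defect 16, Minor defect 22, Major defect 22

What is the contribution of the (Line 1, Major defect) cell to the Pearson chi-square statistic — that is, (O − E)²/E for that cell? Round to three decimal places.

Row total (Line 1) = 89; column total (Major defect) = 39; N = 149.
Expected count E = 89 × 39 / 149 = 23.295302.
Contribution = (O − E)²/E = (17 − 23.295302)² / 23.295302 = 1.701.

1.701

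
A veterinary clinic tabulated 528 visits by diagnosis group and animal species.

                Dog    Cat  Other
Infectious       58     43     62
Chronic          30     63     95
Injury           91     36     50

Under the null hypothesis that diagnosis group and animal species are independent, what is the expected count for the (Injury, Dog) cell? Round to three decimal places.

60.006

Row total (Injury) = 177; column total (Dog) = 179; grand total N = 528.
Expected count = (row total × column total) / N = 177 × 179 / 528 = 60.006.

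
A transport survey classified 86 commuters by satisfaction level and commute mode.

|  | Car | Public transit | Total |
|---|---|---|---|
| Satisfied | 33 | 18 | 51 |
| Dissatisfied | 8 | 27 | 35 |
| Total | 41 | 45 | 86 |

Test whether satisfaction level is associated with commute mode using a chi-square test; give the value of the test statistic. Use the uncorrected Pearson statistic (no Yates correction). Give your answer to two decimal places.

14.57

Grand total N = 86.
Expected counts (row total × column total / N):
  Satisfied, Car: 51×41/86 = 24.314
  Satisfied, Public transit: 51×45/86 = 26.686
  Dissatisfied, Car: 35×41/86 = 16.686
  Dissatisfied, Public transit: 35×45/86 = 18.314
Contributions (O − E)²/E:
  (33 − 24.314)²/24.314 = 3.1030
  (18 − 26.686)²/26.686 = 2.8272
  (8 − 16.686)²/16.686 = 4.5216
  (27 − 18.314)²/18.314 = 4.1196
χ² = 3.1030 + 2.8272 + 4.5216 + 4.1196 = 14.57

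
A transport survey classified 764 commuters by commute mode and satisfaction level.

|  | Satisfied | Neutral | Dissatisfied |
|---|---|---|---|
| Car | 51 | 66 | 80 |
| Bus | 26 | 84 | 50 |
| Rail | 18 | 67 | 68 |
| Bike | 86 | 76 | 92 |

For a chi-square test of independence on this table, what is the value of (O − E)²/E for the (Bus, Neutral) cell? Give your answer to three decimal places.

Row total (Bus) = 160; column total (Neutral) = 293; N = 764.
Expected count E = 160 × 293 / 764 = 61.3613.
Contribution = (O − E)²/E = (84 − 61.3613)² / 61.3613 = 8.352.

8.352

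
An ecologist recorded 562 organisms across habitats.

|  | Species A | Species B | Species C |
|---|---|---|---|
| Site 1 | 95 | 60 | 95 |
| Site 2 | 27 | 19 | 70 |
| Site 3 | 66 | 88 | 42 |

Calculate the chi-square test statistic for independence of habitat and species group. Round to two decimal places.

Row totals: 250, 116, 196. Column totals: 188, 167, 207. Grand total N = 562.
Expected counts (row total × column total / N):
  Site 1, Species A: 250×188/562 = 83.630
  Site 1, Species B: 250×167/562 = 74.288
  Site 1, Species C: 250×207/562 = 92.082
  Site 2, Species A: 116×188/562 = 38.804
  Site 2, Species B: 116×167/562 = 34.470
  Site 2, Species C: 116×207/562 = 42.726
  Site 3, Species A: 196×188/562 = 65.566
  Site 3, Species B: 196×167/562 = 58.242
  Site 3, Species C: 196×207/562 = 72.192
Contributions (O − E)²/E:
  (95 − 83.630)²/83.630 = 1.5458
  (60 − 74.288)²/74.288 = 2.7480
  (95 − 92.082)²/92.082 = 0.0925
  (27 − 38.804)²/38.804 = 3.5907
  (19 − 34.470)²/34.470 = 6.9429
  (70 − 42.726)²/42.726 = 17.4103
  (66 − 65.566)²/65.566 = 0.0029
  (88 − 58.242)²/58.242 = 15.2045
  (42 − 72.192)²/72.192 = 12.6268
χ² = 1.5458 + 2.7480 + 0.0925 + 3.5907 + 6.9429 + 17.4103 + 0.0029 + 15.2045 + 12.6268 = 60.16

60.16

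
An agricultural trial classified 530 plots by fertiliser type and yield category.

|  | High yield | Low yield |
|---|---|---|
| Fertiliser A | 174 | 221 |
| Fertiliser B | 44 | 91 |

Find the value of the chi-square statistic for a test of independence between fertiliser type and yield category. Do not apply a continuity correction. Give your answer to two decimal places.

5.46

Row totals: 395, 135. Column totals: 218, 312. Grand total N = 530.
Expected counts (row total × column total / N):
  Fertiliser A, High yield: 395×218/530 = 162.472
  Fertiliser A, Low yield: 395×312/530 = 232.528
  Fertiliser B, High yield: 135×218/530 = 55.528
  Fertiliser B, Low yield: 135×312/530 = 79.472
Contributions (O − E)²/E:
  (174 − 162.472)²/162.472 = 0.8180
  (221 − 232.528)²/232.528 = 0.5715
  (44 − 55.528)²/55.528 = 2.3933
  (91 − 79.472)²/79.472 = 1.6722
χ² = 0.8180 + 0.5715 + 2.3933 + 1.6722 = 5.46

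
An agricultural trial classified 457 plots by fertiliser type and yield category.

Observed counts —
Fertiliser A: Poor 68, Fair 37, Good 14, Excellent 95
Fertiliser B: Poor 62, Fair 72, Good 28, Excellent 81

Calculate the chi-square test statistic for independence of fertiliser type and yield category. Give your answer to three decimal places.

15.518

Row totals: 214, 243. Column totals: 130, 109, 42, 176. Grand total N = 457.
Expected counts (row total × column total / N):
  Fertiliser A, Poor: 214×130/457 = 60.8753
  Fertiliser A, Fair: 214×109/457 = 51.0416
  Fertiliser A, Good: 214×42/457 = 19.6674
  Fertiliser A, Excellent: 214×176/457 = 82.4158
  Fertiliser B, Poor: 243×130/457 = 69.1247
  Fertiliser B, Fair: 243×109/457 = 57.9584
  Fertiliser B, Good: 243×42/457 = 22.3326
  Fertiliser B, Excellent: 243×176/457 = 93.5842
Contributions (O − E)²/E:
  (68 − 60.8753)²/60.8753 = 0.8339
  (37 − 51.0416)²/51.0416 = 3.8629
  (14 − 19.6674)²/19.6674 = 1.6331
  (95 − 82.4158)²/82.4158 = 1.9215
  (62 − 69.1247)²/69.1247 = 0.7343
  (72 − 57.9584)²/57.9584 = 3.4019
  (28 − 22.3326)²/22.3326 = 1.4382
  (81 − 93.5842)²/93.5842 = 1.6922
χ² = 0.8339 + 3.8629 + 1.6331 + 1.9215 + 0.7343 + 3.4019 + 1.4382 + 1.6922 = 15.518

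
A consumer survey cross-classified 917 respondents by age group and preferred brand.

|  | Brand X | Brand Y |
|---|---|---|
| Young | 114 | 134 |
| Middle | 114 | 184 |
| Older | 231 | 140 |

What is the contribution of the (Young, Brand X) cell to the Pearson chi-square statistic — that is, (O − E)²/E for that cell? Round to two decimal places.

Row total (Young) = 248; column total (Brand X) = 459; N = 917.
Expected count E = 248 × 459 / 917 = 124.135.
Contribution = (O − E)²/E = (114 − 124.135)² / 124.135 = 0.83.

0.83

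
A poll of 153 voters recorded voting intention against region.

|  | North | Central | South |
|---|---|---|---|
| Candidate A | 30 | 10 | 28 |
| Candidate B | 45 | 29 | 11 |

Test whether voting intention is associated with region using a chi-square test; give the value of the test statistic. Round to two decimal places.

18.00

Row totals: 68, 85. Column totals: 75, 39, 39. Grand total N = 153.
Expected counts (row total × column total / N):
  Candidate A, North: 68×75/153 = 33.333
  Candidate A, Central: 68×39/153 = 17.333
  Candidate A, South: 68×39/153 = 17.333
  Candidate B, North: 85×75/153 = 41.667
  Candidate B, Central: 85×39/153 = 21.667
  Candidate B, South: 85×39/153 = 21.667
Contributions (O − E)²/E:
  (30 − 33.333)²/33.333 = 0.3333
  (10 − 17.333)²/17.333 = 3.1023
  (28 − 17.333)²/17.333 = 6.5646
  (45 − 41.667)²/41.667 = 0.2666
  (29 − 21.667)²/21.667 = 2.4818
  (11 − 21.667)²/21.667 = 5.2515
χ² = 0.3333 + 3.1023 + 6.5646 + 0.2666 + 2.4818 + 5.2515 = 18.00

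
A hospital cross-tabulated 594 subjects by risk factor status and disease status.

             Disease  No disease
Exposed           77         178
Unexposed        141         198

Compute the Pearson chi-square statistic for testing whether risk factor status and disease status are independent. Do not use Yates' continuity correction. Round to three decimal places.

Row totals: 255, 339. Column totals: 218, 376. Grand total N = 594.
Expected counts (row total × column total / N):
  Exposed, Disease: 255×218/594 = 93.5859
  Exposed, No disease: 255×376/594 = 161.4141
  Unexposed, Disease: 339×218/594 = 124.4141
  Unexposed, No disease: 339×376/594 = 214.5859
Contributions (O − E)²/E:
  (77 − 93.5859)²/93.5859 = 2.9395
  (178 − 161.4141)²/161.4141 = 1.7043
  (141 − 124.4141)²/124.4141 = 2.2111
  (198 − 214.5859)²/214.5859 = 1.2820
χ² = 2.9395 + 1.7043 + 2.2111 + 1.2820 = 8.137

8.137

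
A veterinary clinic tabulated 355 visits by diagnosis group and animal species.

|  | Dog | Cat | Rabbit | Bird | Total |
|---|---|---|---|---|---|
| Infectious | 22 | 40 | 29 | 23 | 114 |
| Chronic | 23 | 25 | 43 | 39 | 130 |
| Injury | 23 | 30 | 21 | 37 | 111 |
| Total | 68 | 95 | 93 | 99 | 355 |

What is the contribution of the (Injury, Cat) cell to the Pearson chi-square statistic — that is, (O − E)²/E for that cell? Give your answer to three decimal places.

0.003

Row total (Injury) = 111; column total (Cat) = 95; N = 355.
Expected count E = 111 × 95 / 355 = 29.7042.
Contribution = (O − E)²/E = (30 − 29.7042)² / 29.7042 = 0.003.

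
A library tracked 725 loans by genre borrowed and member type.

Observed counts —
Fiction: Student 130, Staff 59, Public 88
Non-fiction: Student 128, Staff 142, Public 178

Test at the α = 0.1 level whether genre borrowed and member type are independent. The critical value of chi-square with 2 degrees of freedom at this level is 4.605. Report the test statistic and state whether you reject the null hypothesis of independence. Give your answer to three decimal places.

25.846; reject H₀

Row totals: 277, 448. Column totals: 258, 201, 266. Grand total N = 725.
Expected counts (row total × column total / N):
  Fiction, Student: 277×258/725 = 98.5738
  Fiction, Staff: 277×201/725 = 76.7959
  Fiction, Public: 277×266/725 = 101.6303
  Non-fiction, Student: 448×258/725 = 159.4262
  Non-fiction, Staff: 448×201/725 = 124.2041
  Non-fiction, Public: 448×266/725 = 164.3697
Contributions (O − E)²/E:
  (130 − 98.5738)²/98.5738 = 10.0190
  (59 − 76.7959)²/76.7959 = 4.1238
  (88 − 101.6303)²/101.6303 = 1.8280
  (128 − 159.4262)²/159.4262 = 6.1948
  (142 − 124.2041)²/124.2041 = 2.5498
  (178 − 164.3697)²/164.3697 = 1.1303
χ² = 10.0190 + 4.1238 + 1.8280 + 6.1948 + 2.5498 + 1.1303 = 25.846
df = (2−1)(3−1) = 2. Since 25.846 > 4.605, reject the null hypothesis of independence at α = 0.1.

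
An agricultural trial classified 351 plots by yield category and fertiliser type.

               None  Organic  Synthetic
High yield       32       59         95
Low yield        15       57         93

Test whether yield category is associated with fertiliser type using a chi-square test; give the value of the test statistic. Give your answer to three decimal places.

4.966

Row totals: 186, 165. Column totals: 47, 116, 188. Grand total N = 351.
Expected counts (row total × column total / N):
  High yield, None: 186×47/351 = 24.9060
  High yield, Organic: 186×116/351 = 61.4701
  High yield, Synthetic: 186×188/351 = 99.6239
  Low yield, None: 165×47/351 = 22.0940
  Low yield, Organic: 165×116/351 = 54.5299
  Low yield, Synthetic: 165×188/351 = 88.3761
Contributions (O − E)²/E:
  (32 − 24.9060)²/24.9060 = 2.0206
  (59 − 61.4701)²/61.4701 = 0.0993
  (95 − 99.6239)²/99.6239 = 0.2146
  (15 − 22.0940)²/22.0940 = 2.2778
  (57 − 54.5299)²/54.5299 = 0.1119
  (93 − 88.3761)²/88.3761 = 0.2419
χ² = 2.0206 + 0.0993 + 0.2146 + 2.2778 + 0.1119 + 0.2419 = 4.966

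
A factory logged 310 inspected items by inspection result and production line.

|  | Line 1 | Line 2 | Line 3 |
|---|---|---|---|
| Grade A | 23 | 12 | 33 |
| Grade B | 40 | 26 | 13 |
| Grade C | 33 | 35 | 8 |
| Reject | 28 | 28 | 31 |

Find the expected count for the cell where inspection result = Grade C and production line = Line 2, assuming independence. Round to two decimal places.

24.76

Row total (Grade C) = 76; column total (Line 2) = 101; grand total N = 310.
Expected count = (row total × column total) / N = 76 × 101 / 310 = 24.76.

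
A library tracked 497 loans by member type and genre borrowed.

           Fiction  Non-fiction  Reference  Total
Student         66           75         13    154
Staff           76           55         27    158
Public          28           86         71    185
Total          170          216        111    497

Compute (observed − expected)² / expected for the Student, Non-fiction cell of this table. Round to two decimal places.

0.97

Row total (Student) = 154; column total (Non-fiction) = 216; N = 497.
Expected count E = 154 × 216 / 497 = 66.930.
Contribution = (O − E)²/E = (75 − 66.930)² / 66.930 = 0.97.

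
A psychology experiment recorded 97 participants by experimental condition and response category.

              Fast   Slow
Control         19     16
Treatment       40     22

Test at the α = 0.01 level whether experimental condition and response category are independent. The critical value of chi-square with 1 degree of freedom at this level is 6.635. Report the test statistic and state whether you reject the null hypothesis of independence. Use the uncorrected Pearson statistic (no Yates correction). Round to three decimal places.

Row totals: 35, 62. Column totals: 59, 38. Grand total N = 97.
Expected counts (row total × column total / N):
  Control, Fast: 35×59/97 = 21.2887
  Control, Slow: 35×38/97 = 13.7113
  Treatment, Fast: 62×59/97 = 37.7113
  Treatment, Slow: 62×38/97 = 24.2887
Contributions (O − E)²/E:
  (19 − 21.2887)²/21.2887 = 0.2461
  (16 − 13.7113)²/13.7113 = 0.3820
  (40 − 37.7113)²/37.7113 = 0.1389
  (22 − 24.2887)²/24.2887 = 0.2157
χ² = 0.2461 + 0.3820 + 0.1389 + 0.2157 = 0.983
df = (2−1)(2−1) = 1. Since 0.983 < 6.635, fail to reject the null hypothesis of independence at α = 0.01.

0.983; fail to reject H₀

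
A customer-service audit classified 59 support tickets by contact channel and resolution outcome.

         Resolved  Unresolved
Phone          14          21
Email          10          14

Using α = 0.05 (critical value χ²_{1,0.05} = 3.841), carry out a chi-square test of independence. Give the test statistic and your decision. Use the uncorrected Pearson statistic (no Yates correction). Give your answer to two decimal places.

Row totals: 35, 24. Column totals: 24, 35. Grand total N = 59.
Expected counts (row total × column total / N):
  Phone, Resolved: 35×24/59 = 14.237
  Phone, Unresolved: 35×35/59 = 20.763
  Email, Resolved: 24×24/59 = 9.763
  Email, Unresolved: 24×35/59 = 14.237
Contributions (O − E)²/E:
  (14 − 14.237)²/14.237 = 0.0039
  (21 − 20.763)²/20.763 = 0.0027
  (10 − 9.763)²/9.763 = 0.0058
  (14 − 14.237)²/14.237 = 0.0039
χ² = 0.0039 + 0.0027 + 0.0058 + 0.0039 = 0.02
df = (2−1)(2−1) = 1. Since 0.02 < 3.841, fail to reject the null hypothesis of independence at α = 0.05.

0.02; fail to reject H₀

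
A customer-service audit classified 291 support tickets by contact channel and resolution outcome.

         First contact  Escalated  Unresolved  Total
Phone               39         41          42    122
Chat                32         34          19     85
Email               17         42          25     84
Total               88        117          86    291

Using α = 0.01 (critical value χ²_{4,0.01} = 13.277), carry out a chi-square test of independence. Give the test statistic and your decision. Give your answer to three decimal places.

10.240; fail to reject H₀

Grand total N = 291.
Expected counts (row total × column total / N):
  Phone, First contact: 122×88/291 = 36.8935
  Phone, Escalated: 122×117/291 = 49.0515
  Phone, Unresolved: 122×86/291 = 36.0550
  Chat, First contact: 85×88/291 = 25.7045
  Chat, Escalated: 85×117/291 = 34.1753
  Chat, Unresolved: 85×86/291 = 25.1203
  Email, First contact: 84×88/291 = 25.4021
  Email, Escalated: 84×117/291 = 33.7732
  Email, Unresolved: 84×86/291 = 24.8247
Contributions (O − E)²/E:
  (39 − 36.8935)²/36.8935 = 0.1203
  (41 − 49.0515)²/49.0515 = 1.3216
  (42 − 36.0550)²/36.0550 = 0.9803
  (32 − 25.7045)²/25.7045 = 1.5419
  (34 − 34.1753)²/34.1753 = 0.0009
  (19 − 25.1203)²/25.1203 = 1.4911
  (17 − 25.4021)²/25.4021 = 2.7791
  (42 − 33.7732)²/33.7732 = 2.0040
  (25 − 24.8247)²/24.8247 = 0.0012
χ² = 0.1203 + 1.3216 + 0.9803 + 1.5419 + 0.0009 + 1.4911 + 2.7791 + 2.0040 + 0.0012 = 10.240
df = (3−1)(3−1) = 4. Since 10.240 < 13.277, fail to reject the null hypothesis of independence at α = 0.01.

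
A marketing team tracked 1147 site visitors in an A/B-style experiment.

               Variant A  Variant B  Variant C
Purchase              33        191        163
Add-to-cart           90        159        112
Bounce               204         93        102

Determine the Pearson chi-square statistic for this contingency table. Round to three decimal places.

Row totals: 387, 361, 399. Column totals: 327, 443, 377. Grand total N = 1147.
Expected counts (row total × column total / N):
  Purchase, Variant A: 387×327/1147 = 110.3304
  Purchase, Variant B: 387×443/1147 = 149.4690
  Purchase, Variant C: 387×377/1147 = 127.2005
  Add-to-cart, Variant A: 361×327/1147 = 102.9180
  Add-to-cart, Variant B: 361×443/1147 = 139.4272
  Add-to-cart, Variant C: 361×377/1147 = 118.6548
  Bounce, Variant A: 399×327/1147 = 113.7515
  Bounce, Variant B: 399×443/1147 = 154.1037
  Bounce, Variant C: 399×377/1147 = 131.1447
Contributions (O − E)²/E:
  (33 − 110.3304)²/110.3304 = 54.2008
  (191 − 149.4690)²/149.4690 = 11.5397
  (163 − 127.2005)²/127.2005 = 10.0755
  (90 − 102.9180)²/102.9180 = 1.6214
  (159 − 139.4272)²/139.4272 = 2.7476
  (112 − 118.6548)²/118.6548 = 0.3732
  (204 − 113.7515)²/113.7515 = 71.6016
  (93 − 154.1037)²/154.1037 = 24.2282
  (102 − 131.1447)²/131.1447 = 6.4769
χ² = 54.2008 + 11.5397 + 10.0755 + 1.6214 + 2.7476 + 0.3732 + 71.6016 + 24.2282 + 6.4769 = 182.865

182.865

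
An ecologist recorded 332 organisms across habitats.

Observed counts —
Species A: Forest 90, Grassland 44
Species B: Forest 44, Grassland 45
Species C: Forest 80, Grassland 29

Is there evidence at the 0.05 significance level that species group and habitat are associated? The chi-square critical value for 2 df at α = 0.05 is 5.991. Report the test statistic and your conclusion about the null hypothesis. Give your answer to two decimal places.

12.99; reject H₀

Row totals: 134, 89, 109. Column totals: 214, 118. Grand total N = 332.
Expected counts (row total × column total / N):
  Species A, Forest: 134×214/332 = 86.373
  Species A, Grassland: 134×118/332 = 47.627
  Species B, Forest: 89×214/332 = 57.367
  Species B, Grassland: 89×118/332 = 31.633
  Species C, Forest: 109×214/332 = 70.259
  Species C, Grassland: 109×118/332 = 38.741
Contributions (O − E)²/E:
  (90 − 86.373)²/86.373 = 0.1523
  (44 − 47.627)²/47.627 = 0.2762
  (44 − 57.367)²/57.367 = 3.1146
  (45 − 31.633)²/31.633 = 5.6484
  (80 − 70.259)²/70.259 = 1.3505
  (29 − 38.741)²/38.741 = 2.4493
χ² = 0.1523 + 0.2762 + 3.1146 + 5.6484 + 1.3505 + 2.4493 = 12.99
df = (3−1)(2−1) = 2. Since 12.99 > 5.991, reject the null hypothesis of independence at α = 0.05.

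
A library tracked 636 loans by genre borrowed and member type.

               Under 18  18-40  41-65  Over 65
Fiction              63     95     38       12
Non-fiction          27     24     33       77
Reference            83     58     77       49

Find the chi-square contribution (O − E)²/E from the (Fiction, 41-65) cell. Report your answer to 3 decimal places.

2.236

Row total (Fiction) = 208; column total (41-65) = 148; N = 636.
Expected count E = 208 × 148 / 636 = 48.40252.
Contribution = (O − E)²/E = (38 − 48.40252)² / 48.40252 = 2.236.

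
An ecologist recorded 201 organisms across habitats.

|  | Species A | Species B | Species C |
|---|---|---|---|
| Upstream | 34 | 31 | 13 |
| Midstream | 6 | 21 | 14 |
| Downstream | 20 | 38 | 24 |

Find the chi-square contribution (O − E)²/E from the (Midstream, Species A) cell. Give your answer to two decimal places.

3.18

Row total (Midstream) = 41; column total (Species A) = 60; N = 201.
Expected count E = 41 × 60 / 201 = 12.239.
Contribution = (O − E)²/E = (6 − 12.239)² / 12.239 = 3.18.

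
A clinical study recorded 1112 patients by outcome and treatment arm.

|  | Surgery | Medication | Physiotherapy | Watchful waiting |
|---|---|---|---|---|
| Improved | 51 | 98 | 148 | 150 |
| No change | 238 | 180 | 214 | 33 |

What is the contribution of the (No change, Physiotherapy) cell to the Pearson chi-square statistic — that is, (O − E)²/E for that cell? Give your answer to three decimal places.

0.028

Row total (No change) = 665; column total (Physiotherapy) = 362; N = 1112.
Expected count E = 665 × 362 / 1112 = 216.48381.
Contribution = (O − E)²/E = (214 − 216.48381)² / 216.48381 = 0.028.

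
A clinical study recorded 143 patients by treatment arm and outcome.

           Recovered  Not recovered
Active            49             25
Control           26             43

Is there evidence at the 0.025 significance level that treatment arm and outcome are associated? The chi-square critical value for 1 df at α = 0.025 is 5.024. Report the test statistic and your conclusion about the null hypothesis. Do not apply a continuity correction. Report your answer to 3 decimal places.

11.657; reject H₀

Row totals: 74, 69. Column totals: 75, 68. Grand total N = 143.
Expected counts (row total × column total / N):
  Active, Recovered: 74×75/143 = 38.8112
  Active, Not recovered: 74×68/143 = 35.1888
  Control, Recovered: 69×75/143 = 36.1888
  Control, Not recovered: 69×68/143 = 32.8112
Contributions (O − E)²/E:
  (49 − 38.8112)²/38.8112 = 2.6748
  (25 − 35.1888)²/35.1888 = 2.9501
  (26 − 36.1888)²/36.1888 = 2.8686
  (43 − 32.8112)²/32.8112 = 3.1639
χ² = 2.6748 + 2.9501 + 2.8686 + 3.1639 = 11.657
df = (2−1)(2−1) = 1. Since 11.657 > 5.024, reject the null hypothesis of independence at α = 0.025.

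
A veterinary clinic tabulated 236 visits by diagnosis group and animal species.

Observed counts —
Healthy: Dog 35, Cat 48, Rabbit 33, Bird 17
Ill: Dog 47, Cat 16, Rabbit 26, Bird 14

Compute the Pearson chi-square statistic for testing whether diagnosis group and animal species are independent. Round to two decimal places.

15.31

Row totals: 133, 103. Column totals: 82, 64, 59, 31. Grand total N = 236.
Expected counts (row total × column total / N):
  Healthy, Dog: 133×82/236 = 46.212
  Healthy, Cat: 133×64/236 = 36.068
  Healthy, Rabbit: 133×59/236 = 33.250
  Healthy, Bird: 133×31/236 = 17.470
  Ill, Dog: 103×82/236 = 35.788
  Ill, Cat: 103×64/236 = 27.932
  Ill, Rabbit: 103×59/236 = 25.750
  Ill, Bird: 103×31/236 = 13.530
Contributions (O − E)²/E:
  (35 − 46.212)²/46.212 = 2.7203
  (48 − 36.068)²/36.068 = 3.9473
  (33 − 33.250)²/33.250 = 0.0019
  (17 − 17.470)²/17.470 = 0.0126
  (47 − 35.788)²/35.788 = 3.5126
  (16 − 27.932)²/27.932 = 5.0971
  (26 − 25.750)²/25.750 = 0.0024
  (14 − 13.530)²/13.530 = 0.0163
χ² = 2.7203 + 3.9473 + 0.0019 + 0.0126 + 3.5126 + 5.0971 + 0.0024 + 0.0163 = 15.31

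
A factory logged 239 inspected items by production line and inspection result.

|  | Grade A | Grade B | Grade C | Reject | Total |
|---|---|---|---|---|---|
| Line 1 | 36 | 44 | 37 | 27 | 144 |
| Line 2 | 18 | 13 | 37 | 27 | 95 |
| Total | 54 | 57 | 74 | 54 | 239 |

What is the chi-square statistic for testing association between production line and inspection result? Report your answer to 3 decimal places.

Grand total N = 239.
Expected counts (row total × column total / N):
  Line 1, Grade A: 144×54/239 = 32.5356
  Line 1, Grade B: 144×57/239 = 34.3431
  Line 1, Grade C: 144×74/239 = 44.5858
  Line 1, Reject: 144×54/239 = 32.5356
  Line 2, Grade A: 95×54/239 = 21.4644
  Line 2, Grade B: 95×57/239 = 22.6569
  Line 2, Grade C: 95×74/239 = 29.4142
  Line 2, Reject: 95×54/239 = 21.4644
Contributions (O − E)²/E:
  (36 − 32.5356)²/32.5356 = 0.3689
  (44 − 34.3431)²/34.3431 = 2.7154
  (37 − 44.5858)²/44.5858 = 1.2906
  (27 − 32.5356)²/32.5356 = 0.9418
  (18 − 21.4644)²/21.4644 = 0.5592
  (13 − 22.6569)²/22.6569 = 4.1160
  (37 − 29.4142)²/29.4142 = 1.9563
  (27 − 21.4644)²/21.4644 = 1.4276
χ² = 0.3689 + 2.7154 + 1.2906 + 0.9418 + 0.5592 + 4.1160 + 1.9563 + 1.4276 = 13.376

13.376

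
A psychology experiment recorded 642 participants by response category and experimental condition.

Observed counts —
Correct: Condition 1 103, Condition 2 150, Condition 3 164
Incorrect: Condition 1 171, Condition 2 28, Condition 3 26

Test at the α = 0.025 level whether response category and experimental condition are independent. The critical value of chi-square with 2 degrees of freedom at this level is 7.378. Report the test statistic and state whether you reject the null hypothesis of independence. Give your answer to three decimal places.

157.381; reject H₀

Row totals: 417, 225. Column totals: 274, 178, 190. Grand total N = 642.
Expected counts (row total × column total / N):
  Correct, Condition 1: 417×274/642 = 177.97196
  Correct, Condition 2: 417×178/642 = 115.61682
  Correct, Condition 3: 417×190/642 = 123.41121
  Incorrect, Condition 1: 225×274/642 = 96.02804
  Incorrect, Condition 2: 225×178/642 = 62.38318
  Incorrect, Condition 3: 225×190/642 = 66.58879
Contributions (O − E)²/E:
  (103 − 177.97196)²/177.97196 = 31.5825
  (150 − 115.61682)²/115.61682 = 10.2252
  (164 − 123.41121)²/123.41121 = 13.3493
  (171 − 96.02804)²/96.02804 = 58.5328
  (28 − 62.38318)²/62.38318 = 18.9507
  (26 − 66.58879)²/66.58879 = 24.7406
χ² = 31.5825 + 10.2252 + 13.3493 + 58.5328 + 18.9507 + 24.7406 = 157.381
df = (2−1)(3−1) = 2. Since 157.381 > 7.378, reject the null hypothesis of independence at α = 0.025.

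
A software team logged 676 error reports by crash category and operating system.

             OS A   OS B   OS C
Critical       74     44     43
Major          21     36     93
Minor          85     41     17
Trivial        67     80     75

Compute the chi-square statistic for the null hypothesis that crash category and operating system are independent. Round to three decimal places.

Row totals: 161, 150, 143, 222. Column totals: 247, 201, 228. Grand total N = 676.
Expected counts (row total × column total / N):
  Critical, OS A: 161×247/676 = 58.8269
  Critical, OS B: 161×201/676 = 47.8713
  Critical, OS C: 161×228/676 = 54.3018
  Major, OS A: 150×247/676 = 54.8077
  Major, OS B: 150×201/676 = 44.6006
  Major, OS C: 150×228/676 = 50.5917
  Minor, OS A: 143×247/676 = 52.2500
  Minor, OS B: 143×201/676 = 42.5192
  Minor, OS C: 143×228/676 = 48.2308
  Trivial, OS A: 222×247/676 = 81.1154
  Trivial, OS B: 222×201/676 = 66.0089
  Trivial, OS C: 222×228/676 = 74.8757
Contributions (O − E)²/E:
  (74 − 58.8269)²/58.8269 = 3.9136
  (44 − 47.8713)²/47.8713 = 0.3131
  (43 − 54.3018)²/54.3018 = 2.3522
  (21 − 54.8077)²/54.8077 = 20.8540
  (36 − 44.6006)²/44.6006 = 1.6585
  (93 − 50.5917)²/50.5917 = 35.5486
  (85 − 52.2500)²/52.2500 = 20.5275
  (41 − 42.5192)²/42.5192 = 0.0543
  (17 − 48.2308)²/48.2308 = 20.2228
  (67 − 81.1154)²/81.1154 = 2.4563
  (80 − 66.0089)²/66.0089 = 2.9655
  (75 − 74.8757)²/74.8757 = 0.0002
χ² = 3.9136 + 0.3131 + 2.3522 + 20.8540 + 1.6585 + 35.5486 + 20.5275 + 0.0543 + 20.2228 + 2.4563 + 2.9655 + 0.0002 = 110.867

110.867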